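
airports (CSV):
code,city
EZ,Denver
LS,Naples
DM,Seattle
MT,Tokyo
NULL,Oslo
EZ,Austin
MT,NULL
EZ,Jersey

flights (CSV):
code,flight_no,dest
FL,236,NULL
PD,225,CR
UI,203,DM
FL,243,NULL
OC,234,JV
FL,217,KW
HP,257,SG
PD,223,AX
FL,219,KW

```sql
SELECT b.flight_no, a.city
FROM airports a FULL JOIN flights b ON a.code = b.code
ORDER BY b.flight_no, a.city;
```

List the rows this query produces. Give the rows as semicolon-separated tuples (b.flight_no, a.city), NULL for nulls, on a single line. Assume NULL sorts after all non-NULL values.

(203, NULL); (217, NULL); (219, NULL); (223, NULL); (225, NULL); (234, NULL); (236, NULL); (243, NULL); (257, NULL); (NULL, Austin); (NULL, Denver); (NULL, Jersey); (NULL, Naples); (NULL, Oslo); (NULL, Seattle); (NULL, Tokyo); (NULL, NULL)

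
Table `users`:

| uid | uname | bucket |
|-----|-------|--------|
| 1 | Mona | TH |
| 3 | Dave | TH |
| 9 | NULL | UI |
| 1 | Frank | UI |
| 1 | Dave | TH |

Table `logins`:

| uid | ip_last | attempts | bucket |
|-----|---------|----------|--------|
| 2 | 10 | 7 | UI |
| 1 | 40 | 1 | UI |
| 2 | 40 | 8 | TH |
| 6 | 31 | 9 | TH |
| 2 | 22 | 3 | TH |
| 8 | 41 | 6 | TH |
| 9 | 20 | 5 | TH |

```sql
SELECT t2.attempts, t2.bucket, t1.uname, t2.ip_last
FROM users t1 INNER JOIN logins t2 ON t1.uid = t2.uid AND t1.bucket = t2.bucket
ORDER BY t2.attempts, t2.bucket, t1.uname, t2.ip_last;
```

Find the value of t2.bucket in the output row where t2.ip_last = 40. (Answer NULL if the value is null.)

UI

INNER JOIN keeps only pairs where the ON condition holds.
Matching on t1.uid = t2.uid AND t1.bucket = t2.bucket.
- t1 (uid=1, bucket=TH) has no partner → excluded.
- t1 (uid=3, bucket=TH) has no partner → excluded.
- t1 (uid=9, bucket=UI) has no partner → excluded.
- t1 (uid=1, bucket=UI) pairs with 1 row(s) of t2.
- t1 (uid=1, bucket=TH) has no partner → excluded.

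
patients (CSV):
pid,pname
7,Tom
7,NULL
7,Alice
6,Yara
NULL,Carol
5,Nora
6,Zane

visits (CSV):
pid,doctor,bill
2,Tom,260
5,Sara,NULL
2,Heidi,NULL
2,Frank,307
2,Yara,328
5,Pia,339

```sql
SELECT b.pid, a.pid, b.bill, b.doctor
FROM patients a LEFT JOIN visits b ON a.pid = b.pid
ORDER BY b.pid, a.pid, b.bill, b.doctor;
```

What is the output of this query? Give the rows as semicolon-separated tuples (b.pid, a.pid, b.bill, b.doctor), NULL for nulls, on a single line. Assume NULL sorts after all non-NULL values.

LEFT JOIN keeps every row from `patients`; unmatched rows get NULL for `visits`'s columns.
Matching on a.pid = b.pid. A NULL in a compared column never satisfies the condition.
Matched pairs: 2; unmatched a rows kept: 6.

(5, 5, 339, Pia); (5, 5, NULL, Sara); (NULL, 6, NULL, NULL); (NULL, 6, NULL, NULL); (NULL, 7, NULL, NULL); (NULL, 7, NULL, NULL); (NULL, 7, NULL, NULL); (NULL, NULL, NULL, NULL)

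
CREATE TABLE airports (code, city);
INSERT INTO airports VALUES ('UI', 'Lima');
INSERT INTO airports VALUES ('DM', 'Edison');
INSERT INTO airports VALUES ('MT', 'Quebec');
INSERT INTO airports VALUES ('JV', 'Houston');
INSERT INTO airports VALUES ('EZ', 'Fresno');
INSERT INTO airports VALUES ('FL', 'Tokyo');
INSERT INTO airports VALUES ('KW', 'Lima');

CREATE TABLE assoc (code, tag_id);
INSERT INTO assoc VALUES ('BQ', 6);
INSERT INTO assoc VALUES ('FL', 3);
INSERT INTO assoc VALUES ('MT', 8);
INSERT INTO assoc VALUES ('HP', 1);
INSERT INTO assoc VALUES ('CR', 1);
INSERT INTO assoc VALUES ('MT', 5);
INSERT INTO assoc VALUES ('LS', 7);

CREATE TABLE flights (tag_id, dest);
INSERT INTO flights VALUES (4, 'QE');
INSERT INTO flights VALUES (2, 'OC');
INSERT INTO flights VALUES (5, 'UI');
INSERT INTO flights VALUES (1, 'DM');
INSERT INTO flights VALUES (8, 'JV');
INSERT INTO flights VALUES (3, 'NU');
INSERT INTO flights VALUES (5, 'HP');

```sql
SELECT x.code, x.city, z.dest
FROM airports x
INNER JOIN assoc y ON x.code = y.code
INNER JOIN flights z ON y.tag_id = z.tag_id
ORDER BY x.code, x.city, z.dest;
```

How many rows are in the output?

4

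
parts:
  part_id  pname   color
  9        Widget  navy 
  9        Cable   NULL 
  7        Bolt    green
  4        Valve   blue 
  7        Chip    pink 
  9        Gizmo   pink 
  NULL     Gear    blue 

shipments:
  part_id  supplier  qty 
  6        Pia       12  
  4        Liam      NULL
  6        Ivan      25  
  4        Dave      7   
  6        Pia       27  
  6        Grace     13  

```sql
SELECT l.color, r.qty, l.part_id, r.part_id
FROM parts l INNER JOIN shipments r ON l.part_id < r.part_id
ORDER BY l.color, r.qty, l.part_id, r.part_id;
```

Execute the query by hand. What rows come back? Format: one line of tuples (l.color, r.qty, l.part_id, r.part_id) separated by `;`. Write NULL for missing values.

INNER JOIN keeps only pairs where the ON condition holds.
Matching on l.part_id < r.part_id. A NULL in a compared column never satisfies the condition.
- l[0] part_id=9 → no match; dropped.
- l[1] part_id=9 → no match; dropped.
- l[2] part_id=7 → no match; dropped.
- l[3] part_id=4 → 4 match(es) in r → 4 row(s).
- l[4] part_id=7 → no match; dropped.
- l[5] part_id=9 → no match; dropped.
- l[6] part_id=NULL → no match; dropped.
After projecting and ordering:
l.color | r.qty | l.part_id | r.part_id
blue | 12 | 4 | 6
blue | 13 | 4 | 6
blue | 25 | 4 | 6
blue | 27 | 4 | 6

(blue, 12, 4, 6); (blue, 13, 4, 6); (blue, 25, 4, 6); (blue, 27, 4, 6)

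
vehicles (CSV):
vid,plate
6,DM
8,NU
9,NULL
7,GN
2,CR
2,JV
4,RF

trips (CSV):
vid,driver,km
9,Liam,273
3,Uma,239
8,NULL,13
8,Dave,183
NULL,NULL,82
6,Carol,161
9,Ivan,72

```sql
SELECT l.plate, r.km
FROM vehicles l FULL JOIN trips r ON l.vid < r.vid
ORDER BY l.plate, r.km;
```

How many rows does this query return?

29

FULL OUTER JOIN keeps every row from both sides; unmatched rows get NULL for the other side's columns.
Matching on l.vid < r.vid. A NULL in a compared column never satisfies the condition.
- vid=6: 4 matching r row(s), so 4 row(s) emitted.
- vid=8: 2 matching r row(s), so 2 row(s) emitted.
- vid=9: no r row matches, row kept with r columns NULL.
- vid=7: 4 matching r row(s), so 4 row(s) emitted.
- vid=2: 6 matching r row(s), so 6 row(s) emitted.
- vid=2: 6 matching r row(s), so 6 row(s) emitted.
- vid=4: 5 matching r row(s), so 5 row(s) emitted.
- 1 row(s) from r found no l partner → padded with NULL.
Total: 27 matched + 2 padded = 29 rows.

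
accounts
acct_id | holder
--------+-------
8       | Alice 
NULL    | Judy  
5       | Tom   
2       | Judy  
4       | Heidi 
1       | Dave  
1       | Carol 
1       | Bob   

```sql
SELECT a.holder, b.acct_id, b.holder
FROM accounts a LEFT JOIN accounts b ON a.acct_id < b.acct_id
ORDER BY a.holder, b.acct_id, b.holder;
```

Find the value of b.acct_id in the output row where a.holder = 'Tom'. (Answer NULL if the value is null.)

8

LEFT JOIN keeps every row from `accounts a`; unmatched rows get NULL for `accounts b`'s columns.
Matching on a.acct_id < b.acct_id. A NULL in a compared column never satisfies the condition.
- a (acct_id=8) has no partner → padded with NULL.
- a (acct_id=NULL) has no partner → padded with NULL.
- a (acct_id=5) pairs with 1 row(s) of b.
- a (acct_id=2) pairs with 3 row(s) of b.
- a (acct_id=4) pairs with 2 row(s) of b.
- a (acct_id=1) pairs with 4 row(s) of b.
- a (acct_id=1) pairs with 4 row(s) of b.
- a (acct_id=1) pairs with 4 row(s) of b.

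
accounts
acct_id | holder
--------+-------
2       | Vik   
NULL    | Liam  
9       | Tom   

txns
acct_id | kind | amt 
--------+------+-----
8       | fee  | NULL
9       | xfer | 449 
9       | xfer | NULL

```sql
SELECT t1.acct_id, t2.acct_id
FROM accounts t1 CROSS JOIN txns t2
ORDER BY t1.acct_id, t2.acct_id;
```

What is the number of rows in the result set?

9

CROSS JOIN pairs every row of `accounts` with every row of `txns`: 3 × 3 = 9 rows.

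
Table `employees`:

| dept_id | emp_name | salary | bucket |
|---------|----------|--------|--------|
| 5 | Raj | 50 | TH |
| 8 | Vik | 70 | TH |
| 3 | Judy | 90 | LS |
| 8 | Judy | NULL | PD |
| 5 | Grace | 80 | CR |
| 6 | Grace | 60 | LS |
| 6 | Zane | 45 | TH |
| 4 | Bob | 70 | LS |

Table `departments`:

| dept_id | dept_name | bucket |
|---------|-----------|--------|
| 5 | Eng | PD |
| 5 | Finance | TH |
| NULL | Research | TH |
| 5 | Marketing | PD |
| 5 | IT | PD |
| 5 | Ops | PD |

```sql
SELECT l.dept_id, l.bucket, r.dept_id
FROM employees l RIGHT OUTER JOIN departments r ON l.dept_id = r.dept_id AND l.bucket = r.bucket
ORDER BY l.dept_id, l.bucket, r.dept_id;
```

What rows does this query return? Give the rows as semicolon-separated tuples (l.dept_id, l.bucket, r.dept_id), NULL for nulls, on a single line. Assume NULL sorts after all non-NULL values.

RIGHT JOIN keeps every row from `departments`; unmatched rows get NULL for `employees`'s columns.
Matching on l.dept_id = r.dept_id AND l.bucket = r.bucket. A NULL in a compared column never satisfies the condition.
- l[0] dept_id=5, bucket=TH → 1 match(es) in r → 1 row(s).
- l[1] dept_id=8, bucket=TH → no match.
- l[2] dept_id=3, bucket=LS → no match.
- l[3] dept_id=8, bucket=PD → no match.
- l[4] dept_id=5, bucket=CR → no match.
- l[5] dept_id=6, bucket=LS → no match.
- l[6] dept_id=6, bucket=TH → no match.
- l[7] dept_id=4, bucket=LS → no match.
- 5 r row(s) had no l match → kept, l columns NULL.
After projecting and ordering:
l.dept_id | l.bucket | r.dept_id
5 | TH | 5
NULL | NULL | 5
NULL | NULL | 5
NULL | NULL | 5
NULL | NULL | 5
NULL | NULL | NULL

(5, TH, 5); (NULL, NULL, 5); (NULL, NULL, 5); (NULL, NULL, 5); (NULL, NULL, 5); (NULL, NULL, NULL)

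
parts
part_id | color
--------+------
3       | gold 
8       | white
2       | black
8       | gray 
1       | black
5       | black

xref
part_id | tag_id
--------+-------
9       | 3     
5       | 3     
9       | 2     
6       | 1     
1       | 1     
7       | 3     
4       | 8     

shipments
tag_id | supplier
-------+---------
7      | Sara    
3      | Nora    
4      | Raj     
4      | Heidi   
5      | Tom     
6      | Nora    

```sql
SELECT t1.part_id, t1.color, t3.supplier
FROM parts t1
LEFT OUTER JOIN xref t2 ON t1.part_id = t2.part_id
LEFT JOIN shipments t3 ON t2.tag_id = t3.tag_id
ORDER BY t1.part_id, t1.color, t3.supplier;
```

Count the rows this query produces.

Step 1 — t1 LEFT JOIN t2 on part_id → 6 row(s).
Then LEFT JOIN `shipments t3` on tag_id: each of those 6 rows is kept; rows whose t2.tag_id has no match in t3 get NULL for t3's columns.
Result: 6 row(s).

6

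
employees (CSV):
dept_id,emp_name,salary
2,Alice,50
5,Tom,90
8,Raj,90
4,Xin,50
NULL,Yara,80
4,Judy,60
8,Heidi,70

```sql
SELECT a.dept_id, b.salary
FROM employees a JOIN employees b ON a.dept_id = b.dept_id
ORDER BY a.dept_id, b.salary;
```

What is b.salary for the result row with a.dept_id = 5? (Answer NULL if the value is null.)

90

INNER JOIN keeps only pairs where the ON condition holds.
Matching on a.dept_id = b.dept_id. A NULL in a compared column never satisfies the condition.
- a[0] dept_id=2 → 1 match(es) in b → 1 row(s).
- a[1] dept_id=5 → 1 match(es) in b → 1 row(s).
- a[2] dept_id=8 → 2 match(es) in b → 2 row(s).
- a[3] dept_id=4 → 2 match(es) in b → 2 row(s).
- a[4] dept_id=NULL → no match; dropped.
- a[5] dept_id=4 → 2 match(es) in b → 2 row(s).
- a[6] dept_id=8 → 2 match(es) in b → 2 row(s).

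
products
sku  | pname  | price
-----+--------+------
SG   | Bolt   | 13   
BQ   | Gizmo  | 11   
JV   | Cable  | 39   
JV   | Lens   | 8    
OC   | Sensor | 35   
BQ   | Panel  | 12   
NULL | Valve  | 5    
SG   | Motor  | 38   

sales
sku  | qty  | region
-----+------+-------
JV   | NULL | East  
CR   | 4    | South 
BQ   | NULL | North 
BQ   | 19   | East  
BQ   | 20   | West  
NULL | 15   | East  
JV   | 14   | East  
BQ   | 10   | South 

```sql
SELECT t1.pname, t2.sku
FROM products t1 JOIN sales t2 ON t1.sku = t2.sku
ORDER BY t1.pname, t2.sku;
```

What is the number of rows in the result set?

12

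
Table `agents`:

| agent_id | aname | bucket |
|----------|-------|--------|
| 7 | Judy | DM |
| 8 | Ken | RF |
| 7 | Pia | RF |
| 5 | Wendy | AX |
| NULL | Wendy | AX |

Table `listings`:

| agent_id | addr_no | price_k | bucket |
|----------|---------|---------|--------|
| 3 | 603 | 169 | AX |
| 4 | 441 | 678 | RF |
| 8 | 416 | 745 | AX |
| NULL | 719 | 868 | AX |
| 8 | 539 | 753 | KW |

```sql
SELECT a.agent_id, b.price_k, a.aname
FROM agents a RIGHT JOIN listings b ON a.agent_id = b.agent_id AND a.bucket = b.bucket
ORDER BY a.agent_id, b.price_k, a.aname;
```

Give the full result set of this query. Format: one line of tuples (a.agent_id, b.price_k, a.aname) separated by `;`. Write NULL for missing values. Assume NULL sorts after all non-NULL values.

RIGHT JOIN keeps every row from `listings`; unmatched rows get NULL for `agents`'s columns.
Matching on a.agent_id = b.agent_id AND a.bucket = b.bucket. A NULL in a compared column never satisfies the condition.
Matched pairs: 0; unmatched b rows kept: 5.

(NULL, 169, NULL); (NULL, 678, NULL); (NULL, 745, NULL); (NULL, 753, NULL); (NULL, 868, NULL)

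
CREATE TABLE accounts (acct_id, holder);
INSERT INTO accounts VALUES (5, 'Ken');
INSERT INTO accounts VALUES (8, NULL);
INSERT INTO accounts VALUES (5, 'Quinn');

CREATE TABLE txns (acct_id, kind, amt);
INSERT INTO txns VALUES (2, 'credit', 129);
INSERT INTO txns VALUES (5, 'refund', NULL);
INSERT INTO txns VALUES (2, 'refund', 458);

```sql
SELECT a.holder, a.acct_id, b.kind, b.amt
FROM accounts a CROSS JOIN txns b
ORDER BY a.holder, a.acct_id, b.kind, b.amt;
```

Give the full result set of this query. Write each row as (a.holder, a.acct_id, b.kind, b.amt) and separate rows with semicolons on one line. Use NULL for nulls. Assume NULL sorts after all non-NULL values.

CROSS JOIN pairs every row of `accounts` with every row of `txns`: 3 × 3 = 9 rows.
After projecting and ordering:
a.holder | a.acct_id | b.kind | b.amt
Ken | 5 | credit | 129
Ken | 5 | refund | 458
Ken | 5 | refund | NULL
Quinn | 5 | credit | 129
Quinn | 5 | refund | 458
Quinn | 5 | refund | NULL
NULL | 8 | credit | 129
NULL | 8 | refund | 458
NULL | 8 | refund | NULL

(Ken, 5, credit, 129); (Ken, 5, refund, 458); (Ken, 5, refund, NULL); (Quinn, 5, credit, 129); (Quinn, 5, refund, 458); (Quinn, 5, refund, NULL); (NULL, 8, credit, 129); (NULL, 8, refund, 458); (NULL, 8, refund, NULL)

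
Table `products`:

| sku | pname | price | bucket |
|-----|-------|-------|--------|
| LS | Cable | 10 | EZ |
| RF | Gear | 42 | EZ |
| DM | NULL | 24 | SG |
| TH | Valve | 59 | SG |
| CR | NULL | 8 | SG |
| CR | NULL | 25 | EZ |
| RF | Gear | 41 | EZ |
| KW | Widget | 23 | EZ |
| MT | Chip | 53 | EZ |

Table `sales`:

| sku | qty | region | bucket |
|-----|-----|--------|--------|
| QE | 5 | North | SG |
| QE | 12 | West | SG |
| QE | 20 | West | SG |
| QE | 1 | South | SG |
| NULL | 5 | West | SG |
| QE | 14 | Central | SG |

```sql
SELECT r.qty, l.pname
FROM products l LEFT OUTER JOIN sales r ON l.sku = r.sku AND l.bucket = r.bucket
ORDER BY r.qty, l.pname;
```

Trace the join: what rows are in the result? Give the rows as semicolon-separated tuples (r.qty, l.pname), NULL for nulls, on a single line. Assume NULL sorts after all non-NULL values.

(NULL, Cable); (NULL, Chip); (NULL, Gear); (NULL, Gear); (NULL, Valve); (NULL, Widget); (NULL, NULL); (NULL, NULL); (NULL, NULL)

LEFT JOIN keeps every row from `products`; unmatched rows get NULL for `sales`'s columns.
Matching on l.sku = r.sku AND l.bucket = r.bucket. A NULL in a compared column never satisfies the condition.
- l row (sku=LS, bucket=EZ): no match → kept, r columns NULL.
- l row (sku=RF, bucket=EZ): no match → kept, r columns NULL.
- l row (sku=DM, bucket=SG): no match → kept, r columns NULL.
- l row (sku=TH, bucket=SG): no match → kept, r columns NULL.
- l row (sku=CR, bucket=SG): no match → kept, r columns NULL.
- l row (sku=CR, bucket=EZ): no match → kept, r columns NULL.
- l row (sku=RF, bucket=EZ): no match → kept, r columns NULL.
- l row (sku=KW, bucket=EZ): no match → kept, r columns NULL.
- l row (sku=MT, bucket=EZ): no match → kept, r columns NULL.
After projecting and ordering:
r.qty | l.pname
NULL | Cable
NULL | Chip
NULL | Gear
NULL | Gear
NULL | Valve
NULL | Widget
NULL | NULL
NULL | NULL
NULL | NULL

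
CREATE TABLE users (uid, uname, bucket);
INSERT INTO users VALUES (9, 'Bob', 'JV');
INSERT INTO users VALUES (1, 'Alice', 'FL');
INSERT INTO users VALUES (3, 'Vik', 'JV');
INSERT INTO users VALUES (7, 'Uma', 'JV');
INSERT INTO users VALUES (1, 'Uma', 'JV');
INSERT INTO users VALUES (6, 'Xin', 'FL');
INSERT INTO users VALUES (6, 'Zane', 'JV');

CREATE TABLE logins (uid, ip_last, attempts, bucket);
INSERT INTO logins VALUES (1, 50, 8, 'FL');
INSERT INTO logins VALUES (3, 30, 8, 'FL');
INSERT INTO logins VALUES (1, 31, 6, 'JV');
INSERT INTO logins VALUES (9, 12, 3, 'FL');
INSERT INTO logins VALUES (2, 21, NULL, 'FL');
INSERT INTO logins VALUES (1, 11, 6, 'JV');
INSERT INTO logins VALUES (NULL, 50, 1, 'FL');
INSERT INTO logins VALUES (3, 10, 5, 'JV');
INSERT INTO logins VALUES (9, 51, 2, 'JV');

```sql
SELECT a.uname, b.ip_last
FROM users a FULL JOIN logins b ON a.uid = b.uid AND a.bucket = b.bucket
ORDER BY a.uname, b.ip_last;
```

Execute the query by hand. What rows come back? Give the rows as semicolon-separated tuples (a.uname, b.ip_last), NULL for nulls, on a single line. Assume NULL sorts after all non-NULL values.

FULL OUTER JOIN keeps every row from both sides; unmatched rows get NULL for the other side's columns.
Matching on a.uid = b.uid AND a.bucket = b.bucket. A NULL in a compared column never satisfies the condition.
- a (uid=9, bucket=JV) pairs with 1 row(s) of b.
- a (uid=1, bucket=FL) pairs with 1 row(s) of b.
- a (uid=3, bucket=JV) pairs with 1 row(s) of b.
- a (uid=7, bucket=JV) has no partner → padded with NULL.
- a (uid=1, bucket=JV) pairs with 2 row(s) of b.
- a (uid=6, bucket=FL) has no partner → padded with NULL.
- a (uid=6, bucket=JV) has no partner → padded with NULL.
- 4 b row(s) had no a match → kept, a columns NULL.

(Alice, 50); (Bob, 51); (Uma, 11); (Uma, 31); (Uma, NULL); (Vik, 10); (Xin, NULL); (Zane, NULL); (NULL, 12); (NULL, 21); (NULL, 30); (NULL, 50)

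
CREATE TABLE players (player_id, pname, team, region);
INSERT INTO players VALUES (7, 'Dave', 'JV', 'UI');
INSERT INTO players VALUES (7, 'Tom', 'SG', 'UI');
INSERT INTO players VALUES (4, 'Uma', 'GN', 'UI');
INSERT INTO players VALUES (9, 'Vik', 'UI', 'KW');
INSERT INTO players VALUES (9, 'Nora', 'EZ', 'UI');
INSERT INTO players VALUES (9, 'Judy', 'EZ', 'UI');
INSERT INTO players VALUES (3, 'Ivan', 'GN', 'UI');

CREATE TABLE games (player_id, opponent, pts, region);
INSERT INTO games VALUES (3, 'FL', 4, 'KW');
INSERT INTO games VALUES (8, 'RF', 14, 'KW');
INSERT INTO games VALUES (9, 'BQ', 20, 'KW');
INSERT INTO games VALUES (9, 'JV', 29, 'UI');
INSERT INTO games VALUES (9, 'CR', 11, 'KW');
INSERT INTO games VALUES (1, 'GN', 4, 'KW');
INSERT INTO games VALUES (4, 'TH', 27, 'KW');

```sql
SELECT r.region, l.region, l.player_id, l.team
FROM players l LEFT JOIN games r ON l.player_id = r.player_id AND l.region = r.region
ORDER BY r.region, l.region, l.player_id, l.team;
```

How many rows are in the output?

8

LEFT JOIN keeps every row from `players`; unmatched rows get NULL for `games`'s columns.
Matching on l.player_id = r.player_id AND l.region = r.region.
Matched pairs: 4; unmatched l rows kept: 4.
Total: 4 matched + 4 padded = 8 rows.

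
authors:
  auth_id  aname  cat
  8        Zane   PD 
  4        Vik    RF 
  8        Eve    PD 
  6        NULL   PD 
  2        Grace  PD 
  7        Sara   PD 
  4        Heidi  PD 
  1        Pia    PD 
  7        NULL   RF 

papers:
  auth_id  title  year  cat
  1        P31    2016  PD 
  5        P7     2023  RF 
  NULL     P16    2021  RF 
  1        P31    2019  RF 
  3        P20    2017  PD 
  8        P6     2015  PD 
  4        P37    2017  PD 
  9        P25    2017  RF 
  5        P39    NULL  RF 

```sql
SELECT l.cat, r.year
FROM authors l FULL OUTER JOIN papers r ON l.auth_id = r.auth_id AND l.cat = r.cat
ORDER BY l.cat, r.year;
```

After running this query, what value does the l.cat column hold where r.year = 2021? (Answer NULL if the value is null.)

NULL

FULL OUTER JOIN keeps every row from both sides; unmatched rows get NULL for the other side's columns.
Matching on l.auth_id = r.auth_id AND l.cat = r.cat. A NULL in a compared column never satisfies the condition.
- l[0] auth_id=8, cat=PD → 1 match(es) in r → 1 row(s).
- l[1] auth_id=4, cat=RF → no match; kept with NULLs on the r side.
- l[2] auth_id=8, cat=PD → 1 match(es) in r → 1 row(s).
- l[3] auth_id=6, cat=PD → no match; kept with NULLs on the r side.
- l[4] auth_id=2, cat=PD → no match; kept with NULLs on the r side.
- l[5] auth_id=7, cat=PD → no match; kept with NULLs on the r side.
- l[6] auth_id=4, cat=PD → 1 match(es) in r → 1 row(s).
- l[7] auth_id=1, cat=PD → 1 match(es) in r → 1 row(s).
- l[8] auth_id=7, cat=RF → no match; kept with NULLs on the r side.
- 6 row(s) from r found no l partner → padded with NULL.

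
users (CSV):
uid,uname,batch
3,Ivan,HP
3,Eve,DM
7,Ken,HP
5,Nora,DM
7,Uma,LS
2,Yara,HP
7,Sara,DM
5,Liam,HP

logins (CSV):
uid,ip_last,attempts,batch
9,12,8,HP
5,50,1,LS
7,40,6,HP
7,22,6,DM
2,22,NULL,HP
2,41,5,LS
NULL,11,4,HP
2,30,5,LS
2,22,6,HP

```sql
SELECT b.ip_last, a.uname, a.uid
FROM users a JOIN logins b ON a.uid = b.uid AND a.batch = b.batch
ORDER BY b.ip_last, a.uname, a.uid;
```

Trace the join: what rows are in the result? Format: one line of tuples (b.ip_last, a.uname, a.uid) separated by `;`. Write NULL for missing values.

(22, Sara, 7); (22, Yara, 2); (22, Yara, 2); (40, Ken, 7)

INNER JOIN keeps only pairs where the ON condition holds.
Matching on a.uid = b.uid AND a.batch = b.batch. A NULL in a compared column never satisfies the condition.
- uid=3, batch=HP: no matching b row, dropped.
- uid=3, batch=DM: no matching b row, dropped.
- uid=7, batch=HP: 1 matching b row(s), so 1 row(s) emitted.
- uid=5, batch=DM: no matching b row, dropped.
- uid=7, batch=LS: no matching b row, dropped.
- uid=2, batch=HP: 2 matching b row(s), so 2 row(s) emitted.
- uid=7, batch=DM: 1 matching b row(s), so 1 row(s) emitted.
- uid=5, batch=HP: no matching b row, dropped.
After projecting and ordering:
b.ip_last | a.uname | a.uid
22 | Sara | 7
22 | Yara | 2
22 | Yara | 2
40 | Ken | 7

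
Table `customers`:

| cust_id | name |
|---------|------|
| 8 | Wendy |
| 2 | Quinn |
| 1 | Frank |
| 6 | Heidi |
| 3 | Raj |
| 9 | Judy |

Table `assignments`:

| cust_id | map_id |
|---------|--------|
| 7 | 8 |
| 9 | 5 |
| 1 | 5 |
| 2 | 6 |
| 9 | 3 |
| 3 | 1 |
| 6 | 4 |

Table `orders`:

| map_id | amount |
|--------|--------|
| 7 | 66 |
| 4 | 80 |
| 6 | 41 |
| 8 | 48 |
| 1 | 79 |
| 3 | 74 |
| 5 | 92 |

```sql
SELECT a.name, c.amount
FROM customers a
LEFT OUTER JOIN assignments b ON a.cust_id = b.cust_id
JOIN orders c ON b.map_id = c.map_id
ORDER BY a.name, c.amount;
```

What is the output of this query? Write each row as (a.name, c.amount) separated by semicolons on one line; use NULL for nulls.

(Frank, 92); (Heidi, 80); (Judy, 74); (Judy, 92); (Quinn, 41); (Raj, 79)

Evaluate left to right. First `customers a LEFT JOIN assignments b` on cust_id: 7 row(s).
Then INNER JOIN `orders c` on map_id: keep only rows whose b.map_id appears in c.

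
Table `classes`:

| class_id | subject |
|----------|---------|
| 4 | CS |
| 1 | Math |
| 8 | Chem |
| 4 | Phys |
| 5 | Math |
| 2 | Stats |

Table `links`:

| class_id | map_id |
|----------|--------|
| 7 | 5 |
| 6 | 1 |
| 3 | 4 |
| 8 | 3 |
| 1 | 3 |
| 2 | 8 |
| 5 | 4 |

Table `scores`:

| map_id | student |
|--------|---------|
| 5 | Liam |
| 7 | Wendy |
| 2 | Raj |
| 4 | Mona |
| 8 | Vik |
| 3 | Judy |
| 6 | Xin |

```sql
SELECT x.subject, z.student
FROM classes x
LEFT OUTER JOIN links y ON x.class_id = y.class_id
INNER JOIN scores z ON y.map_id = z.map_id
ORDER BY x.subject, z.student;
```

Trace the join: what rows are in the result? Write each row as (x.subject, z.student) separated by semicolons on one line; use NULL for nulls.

(Chem, Judy); (Math, Judy); (Math, Mona); (Stats, Vik)

Evaluate left to right. First `classes x LEFT JOIN links y` on class_id: 6 row(s).
Then INNER JOIN `scores z` on map_id: keep only rows whose y.map_id appears in z.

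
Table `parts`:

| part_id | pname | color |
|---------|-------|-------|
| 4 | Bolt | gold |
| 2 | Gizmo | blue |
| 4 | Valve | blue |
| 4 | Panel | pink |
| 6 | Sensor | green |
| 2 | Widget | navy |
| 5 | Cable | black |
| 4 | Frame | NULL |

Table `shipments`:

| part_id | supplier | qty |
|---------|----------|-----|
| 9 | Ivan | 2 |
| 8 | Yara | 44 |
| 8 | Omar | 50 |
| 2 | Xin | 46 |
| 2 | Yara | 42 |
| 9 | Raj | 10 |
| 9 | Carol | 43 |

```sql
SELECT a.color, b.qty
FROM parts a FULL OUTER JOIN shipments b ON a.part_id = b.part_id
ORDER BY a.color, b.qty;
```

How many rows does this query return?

FULL OUTER JOIN keeps every row from both sides; unmatched rows get NULL for the other side's columns.
Matching on a.part_id = b.part_id.
- part_id=4: no b row matches, row kept with b columns NULL.
- part_id=2: 2 matching b row(s), so 2 row(s) emitted.
- part_id=4: no b row matches, row kept with b columns NULL.
- part_id=4: no b row matches, row kept with b columns NULL.
- part_id=6: no b row matches, row kept with b columns NULL.
- part_id=2: 2 matching b row(s), so 2 row(s) emitted.
- part_id=5: no b row matches, row kept with b columns NULL.
- part_id=4: no b row matches, row kept with b columns NULL.
- plus 5 unmatched b row(s), each kept with NULL a columns.
Total: 4 matched + 11 padded = 15 rows.

15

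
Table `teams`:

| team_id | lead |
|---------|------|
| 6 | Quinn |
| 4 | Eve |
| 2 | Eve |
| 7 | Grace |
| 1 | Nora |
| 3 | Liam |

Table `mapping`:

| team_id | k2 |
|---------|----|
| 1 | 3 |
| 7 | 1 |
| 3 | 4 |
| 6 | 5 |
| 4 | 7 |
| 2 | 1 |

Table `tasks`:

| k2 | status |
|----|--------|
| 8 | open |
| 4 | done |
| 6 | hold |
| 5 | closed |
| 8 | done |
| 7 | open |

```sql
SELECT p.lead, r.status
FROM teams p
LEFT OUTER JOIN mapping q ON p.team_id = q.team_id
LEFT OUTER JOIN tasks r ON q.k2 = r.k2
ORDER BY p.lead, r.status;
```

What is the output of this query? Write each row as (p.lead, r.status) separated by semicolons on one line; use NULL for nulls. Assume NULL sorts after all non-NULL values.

(Eve, open); (Eve, NULL); (Grace, NULL); (Liam, done); (Nora, NULL); (Quinn, closed)

Joins associate left-to-right: teams LEFT JOIN mapping on team_id gives 6 intermediate row(s).
Then LEFT JOIN `tasks r` on k2: each of those 6 rows is kept; rows whose q.k2 has no match in r get NULL for r's columns.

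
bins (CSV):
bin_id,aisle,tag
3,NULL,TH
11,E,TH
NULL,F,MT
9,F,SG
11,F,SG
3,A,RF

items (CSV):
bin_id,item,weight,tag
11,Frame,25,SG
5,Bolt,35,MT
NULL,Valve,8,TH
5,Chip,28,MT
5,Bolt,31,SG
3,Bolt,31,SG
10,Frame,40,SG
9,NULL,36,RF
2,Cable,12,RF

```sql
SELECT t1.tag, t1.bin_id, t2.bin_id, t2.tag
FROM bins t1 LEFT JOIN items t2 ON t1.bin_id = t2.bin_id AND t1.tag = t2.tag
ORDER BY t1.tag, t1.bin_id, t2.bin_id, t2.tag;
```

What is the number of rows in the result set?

6

LEFT JOIN keeps every row from `bins`; unmatched rows get NULL for `items`'s columns.
Matching on t1.bin_id = t2.bin_id AND t1.tag = t2.tag. A NULL in a compared column never satisfies the condition.
- bin_id=3, tag=TH: no t2 row matches, row kept with t2 columns NULL.
- bin_id=11, tag=TH: no t2 row matches, row kept with t2 columns NULL.
- bin_id=NULL, tag=MT: no t2 row matches, row kept with t2 columns NULL.
- bin_id=9, tag=SG: no t2 row matches, row kept with t2 columns NULL.
- bin_id=11, tag=SG: 1 matching t2 row(s), so 1 row(s) emitted.
- bin_id=3, tag=RF: no t2 row matches, row kept with t2 columns NULL.
Total: 1 matched + 5 padded = 6 rows.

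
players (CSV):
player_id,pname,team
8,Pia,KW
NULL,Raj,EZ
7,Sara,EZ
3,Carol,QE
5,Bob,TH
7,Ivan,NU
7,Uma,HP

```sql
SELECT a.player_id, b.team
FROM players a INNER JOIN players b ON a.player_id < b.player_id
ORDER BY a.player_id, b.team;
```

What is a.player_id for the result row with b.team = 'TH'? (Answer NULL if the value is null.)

3

INNER JOIN keeps only pairs where the ON condition holds.
Matching on a.player_id < b.player_id. A NULL in a compared column never satisfies the condition.
- player_id=8: no matching b row, dropped.
- player_id=NULL: no matching b row, dropped.
- player_id=7: 1 matching b row(s), so 1 row(s) emitted.
- player_id=3: 5 matching b row(s), so 5 row(s) emitted.
- player_id=5: 4 matching b row(s), so 4 row(s) emitted.
- player_id=7: 1 matching b row(s), so 1 row(s) emitted.
- player_id=7: 1 matching b row(s), so 1 row(s) emitted.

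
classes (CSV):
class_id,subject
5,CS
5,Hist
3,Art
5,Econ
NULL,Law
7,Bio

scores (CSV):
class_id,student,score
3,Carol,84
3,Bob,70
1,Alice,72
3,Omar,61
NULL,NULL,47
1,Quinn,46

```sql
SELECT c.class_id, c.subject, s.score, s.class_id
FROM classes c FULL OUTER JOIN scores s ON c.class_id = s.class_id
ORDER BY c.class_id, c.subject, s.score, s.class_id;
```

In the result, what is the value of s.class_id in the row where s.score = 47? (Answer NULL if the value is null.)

FULL OUTER JOIN keeps every row from both sides; unmatched rows get NULL for the other side's columns.
Matching on c.class_id = s.class_id. A NULL in a compared column never satisfies the condition.
- c row (class_id=5): no match → kept, s columns NULL.
- c row (class_id=5): no match → kept, s columns NULL.
- c row (class_id=3): matches 3 s row(s) → 3 output row(s).
- c row (class_id=5): no match → kept, s columns NULL.
- c row (class_id=NULL): no match → kept, s columns NULL.
- c row (class_id=7): no match → kept, s columns NULL.
- 3 row(s) from s found no c partner → padded with NULL.

NULL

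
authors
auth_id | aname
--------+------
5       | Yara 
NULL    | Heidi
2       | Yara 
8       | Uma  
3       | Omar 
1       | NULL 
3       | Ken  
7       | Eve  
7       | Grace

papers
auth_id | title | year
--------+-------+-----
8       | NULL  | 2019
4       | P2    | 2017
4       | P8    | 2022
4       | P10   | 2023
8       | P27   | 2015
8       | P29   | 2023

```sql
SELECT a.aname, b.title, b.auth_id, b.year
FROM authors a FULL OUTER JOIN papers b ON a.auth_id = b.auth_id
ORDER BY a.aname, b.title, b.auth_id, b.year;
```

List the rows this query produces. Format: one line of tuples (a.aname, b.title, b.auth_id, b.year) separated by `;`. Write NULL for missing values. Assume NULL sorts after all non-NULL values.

(Eve, NULL, NULL, NULL); (Grace, NULL, NULL, NULL); (Heidi, NULL, NULL, NULL); (Ken, NULL, NULL, NULL); (Omar, NULL, NULL, NULL); (Uma, P27, 8, 2015); (Uma, P29, 8, 2023); (Uma, NULL, 8, 2019); (Yara, NULL, NULL, NULL); (Yara, NULL, NULL, NULL); (NULL, P10, 4, 2023); (NULL, P2, 4, 2017); (NULL, P8, 4, 2022); (NULL, NULL, NULL, NULL)

FULL OUTER JOIN keeps every row from both sides; unmatched rows get NULL for the other side's columns.
Matching on a.auth_id = b.auth_id. A NULL in a compared column never satisfies the condition.
Matched pairs: 3; unmatched a rows kept: 8; unmatched b rows kept: 3.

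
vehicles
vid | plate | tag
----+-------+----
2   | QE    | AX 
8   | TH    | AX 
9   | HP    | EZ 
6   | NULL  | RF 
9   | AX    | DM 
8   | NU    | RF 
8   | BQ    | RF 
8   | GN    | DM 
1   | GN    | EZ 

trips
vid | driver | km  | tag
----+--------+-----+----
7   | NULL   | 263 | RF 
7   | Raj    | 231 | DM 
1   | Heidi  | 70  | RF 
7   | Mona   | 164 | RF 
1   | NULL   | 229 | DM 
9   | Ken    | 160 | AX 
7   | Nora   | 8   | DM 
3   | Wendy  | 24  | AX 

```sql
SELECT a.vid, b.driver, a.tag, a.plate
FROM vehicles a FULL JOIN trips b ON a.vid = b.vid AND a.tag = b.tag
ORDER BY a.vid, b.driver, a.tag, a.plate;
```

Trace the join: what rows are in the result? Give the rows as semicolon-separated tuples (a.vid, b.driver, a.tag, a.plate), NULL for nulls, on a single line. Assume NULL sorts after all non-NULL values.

FULL OUTER JOIN keeps every row from both sides; unmatched rows get NULL for the other side's columns.
Matching on a.vid = b.vid AND a.tag = b.tag.
Matched pairs: 0; unmatched a rows kept: 9; unmatched b rows kept: 8.

(1, NULL, EZ, GN); (2, NULL, AX, QE); (6, NULL, RF, NULL); (8, NULL, AX, TH); (8, NULL, DM, GN); (8, NULL, RF, BQ); (8, NULL, RF, NU); (9, NULL, DM, AX); (9, NULL, EZ, HP); (NULL, Heidi, NULL, NULL); (NULL, Ken, NULL, NULL); (NULL, Mona, NULL, NULL); (NULL, Nora, NULL, NULL); (NULL, Raj, NULL, NULL); (NULL, Wendy, NULL, NULL); (NULL, NULL, NULL, NULL); (NULL, NULL, NULL, NULL)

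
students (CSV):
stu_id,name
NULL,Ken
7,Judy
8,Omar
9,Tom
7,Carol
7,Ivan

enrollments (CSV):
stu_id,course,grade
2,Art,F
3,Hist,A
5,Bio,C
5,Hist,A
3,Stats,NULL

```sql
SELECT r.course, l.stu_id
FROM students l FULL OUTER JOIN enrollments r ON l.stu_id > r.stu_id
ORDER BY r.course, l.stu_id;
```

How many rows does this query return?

26

FULL OUTER JOIN keeps every row from both sides; unmatched rows get NULL for the other side's columns.
Matching on l.stu_id > r.stu_id. A NULL in a compared column never satisfies the condition.
- l row (stu_id=NULL): no match → kept, r columns NULL.
- l row (stu_id=7): matches 5 r row(s) → 5 output row(s).
- l row (stu_id=8): matches 5 r row(s) → 5 output row(s).
- l row (stu_id=9): matches 5 r row(s) → 5 output row(s).
- l row (stu_id=7): matches 5 r row(s) → 5 output row(s).
- l row (stu_id=7): matches 5 r row(s) → 5 output row(s).
Total: 25 matched + 1 padded = 26 rows.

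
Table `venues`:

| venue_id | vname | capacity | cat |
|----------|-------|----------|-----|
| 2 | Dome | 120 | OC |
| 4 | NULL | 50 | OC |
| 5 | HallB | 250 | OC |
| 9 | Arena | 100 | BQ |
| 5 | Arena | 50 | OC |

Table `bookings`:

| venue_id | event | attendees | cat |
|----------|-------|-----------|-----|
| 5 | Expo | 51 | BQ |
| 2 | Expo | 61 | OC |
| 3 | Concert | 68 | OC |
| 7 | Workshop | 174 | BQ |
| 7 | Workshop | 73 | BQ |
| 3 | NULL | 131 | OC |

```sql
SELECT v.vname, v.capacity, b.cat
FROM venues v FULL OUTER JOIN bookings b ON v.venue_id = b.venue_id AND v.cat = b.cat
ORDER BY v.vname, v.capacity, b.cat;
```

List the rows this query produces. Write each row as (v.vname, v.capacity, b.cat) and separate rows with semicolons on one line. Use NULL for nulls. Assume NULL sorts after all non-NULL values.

(Arena, 50, NULL); (Arena, 100, NULL); (Dome, 120, OC); (HallB, 250, NULL); (NULL, 50, NULL); (NULL, NULL, BQ); (NULL, NULL, BQ); (NULL, NULL, BQ); (NULL, NULL, OC); (NULL, NULL, OC)

FULL OUTER JOIN keeps every row from both sides; unmatched rows get NULL for the other side's columns.
Matching on v.venue_id = b.venue_id AND v.cat = b.cat.
Matched pairs: 1; unmatched v rows kept: 4; unmatched b rows kept: 5.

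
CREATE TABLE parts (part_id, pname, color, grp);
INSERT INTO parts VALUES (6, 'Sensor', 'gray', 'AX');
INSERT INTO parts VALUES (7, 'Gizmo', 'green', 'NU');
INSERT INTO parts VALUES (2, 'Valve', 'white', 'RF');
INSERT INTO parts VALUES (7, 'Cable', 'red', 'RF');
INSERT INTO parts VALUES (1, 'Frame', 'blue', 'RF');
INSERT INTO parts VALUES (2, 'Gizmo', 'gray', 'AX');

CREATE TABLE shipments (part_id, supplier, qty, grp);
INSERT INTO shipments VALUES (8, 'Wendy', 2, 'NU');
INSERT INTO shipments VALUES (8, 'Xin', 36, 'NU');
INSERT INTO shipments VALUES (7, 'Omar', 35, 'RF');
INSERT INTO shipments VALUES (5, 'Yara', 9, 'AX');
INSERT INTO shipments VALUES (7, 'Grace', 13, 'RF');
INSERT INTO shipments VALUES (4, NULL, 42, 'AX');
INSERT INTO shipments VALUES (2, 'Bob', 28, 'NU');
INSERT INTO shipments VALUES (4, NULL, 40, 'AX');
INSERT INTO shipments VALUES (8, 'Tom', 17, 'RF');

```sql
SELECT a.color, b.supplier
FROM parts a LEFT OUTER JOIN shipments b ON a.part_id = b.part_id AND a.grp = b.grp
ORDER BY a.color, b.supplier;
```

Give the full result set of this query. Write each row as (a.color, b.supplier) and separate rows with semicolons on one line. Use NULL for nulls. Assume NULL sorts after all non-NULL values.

(blue, NULL); (gray, NULL); (gray, NULL); (green, NULL); (red, Grace); (red, Omar); (white, NULL)

LEFT JOIN keeps every row from `parts`; unmatched rows get NULL for `shipments`'s columns.
Matching on a.part_id = b.part_id AND a.grp = b.grp.
- a row (part_id=6, grp=AX): no match → kept, b columns NULL.
- a row (part_id=7, grp=NU): no match → kept, b columns NULL.
- a row (part_id=2, grp=RF): no match → kept, b columns NULL.
- a row (part_id=7, grp=RF): matches 2 b row(s) → 2 output row(s).
- a row (part_id=1, grp=RF): no match → kept, b columns NULL.
- a row (part_id=2, grp=AX): no match → kept, b columns NULL.
After projecting and ordering:
a.color | b.supplier
blue | NULL
gray | NULL
gray | NULL
green | NULL
red | Grace
red | Omar
white | NULL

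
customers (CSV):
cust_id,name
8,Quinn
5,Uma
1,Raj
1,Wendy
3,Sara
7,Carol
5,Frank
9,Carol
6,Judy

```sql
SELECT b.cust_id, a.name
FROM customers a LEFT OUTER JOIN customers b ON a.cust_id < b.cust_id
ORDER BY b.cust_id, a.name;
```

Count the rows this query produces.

35

LEFT JOIN keeps every row from `customers a`; unmatched rows get NULL for `customers b`'s columns.
Matching on a.cust_id < b.cust_id.
- a (cust_id=8) pairs with 1 row(s) of b.
- a (cust_id=5) pairs with 4 row(s) of b.
- a (cust_id=1) pairs with 7 row(s) of b.
- a (cust_id=1) pairs with 7 row(s) of b.
- a (cust_id=3) pairs with 6 row(s) of b.
- a (cust_id=7) pairs with 2 row(s) of b.
- a (cust_id=5) pairs with 4 row(s) of b.
- a (cust_id=9) has no partner → padded with NULL.
- a (cust_id=6) pairs with 3 row(s) of b.
Total: 34 matched + 1 padded = 35 rows.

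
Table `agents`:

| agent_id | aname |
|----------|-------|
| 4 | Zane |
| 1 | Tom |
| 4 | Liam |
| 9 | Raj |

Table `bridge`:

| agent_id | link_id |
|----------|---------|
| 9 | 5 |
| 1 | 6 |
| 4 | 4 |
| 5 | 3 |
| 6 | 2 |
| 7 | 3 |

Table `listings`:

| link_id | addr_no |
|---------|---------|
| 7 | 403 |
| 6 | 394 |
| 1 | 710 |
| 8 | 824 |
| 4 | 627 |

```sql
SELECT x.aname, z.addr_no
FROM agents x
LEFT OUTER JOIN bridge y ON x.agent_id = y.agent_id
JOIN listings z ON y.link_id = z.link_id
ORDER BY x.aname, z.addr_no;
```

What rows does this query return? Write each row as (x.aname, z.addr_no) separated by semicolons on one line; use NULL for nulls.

(Liam, 627); (Tom, 394); (Zane, 627)

Step 1 — x LEFT JOIN y on agent_id → 4 row(s).
Then INNER JOIN `listings z` on link_id: keep only rows whose y.link_id appears in z.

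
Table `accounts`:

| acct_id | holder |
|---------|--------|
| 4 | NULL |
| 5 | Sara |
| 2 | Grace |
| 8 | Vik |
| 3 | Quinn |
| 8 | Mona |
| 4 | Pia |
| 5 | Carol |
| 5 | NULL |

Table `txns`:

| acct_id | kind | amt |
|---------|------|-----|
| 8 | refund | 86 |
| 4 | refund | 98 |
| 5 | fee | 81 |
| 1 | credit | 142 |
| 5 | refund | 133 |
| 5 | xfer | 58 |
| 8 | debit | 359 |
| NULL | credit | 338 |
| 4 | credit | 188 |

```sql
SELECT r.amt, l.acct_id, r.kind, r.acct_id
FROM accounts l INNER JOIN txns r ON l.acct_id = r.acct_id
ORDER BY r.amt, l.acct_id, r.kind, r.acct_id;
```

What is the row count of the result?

17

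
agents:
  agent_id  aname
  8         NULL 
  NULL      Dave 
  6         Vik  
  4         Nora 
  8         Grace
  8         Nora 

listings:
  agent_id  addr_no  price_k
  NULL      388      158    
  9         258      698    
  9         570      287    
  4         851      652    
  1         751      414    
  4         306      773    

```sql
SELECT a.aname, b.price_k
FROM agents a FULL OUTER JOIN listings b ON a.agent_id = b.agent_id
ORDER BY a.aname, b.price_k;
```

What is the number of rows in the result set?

FULL OUTER JOIN keeps every row from both sides; unmatched rows get NULL for the other side's columns.
Matching on a.agent_id = b.agent_id. A NULL in a compared column never satisfies the condition.
Matched pairs: 2; unmatched a rows kept: 5; unmatched b rows kept: 4.
Total: 2 matched + 9 padded = 11 rows.

11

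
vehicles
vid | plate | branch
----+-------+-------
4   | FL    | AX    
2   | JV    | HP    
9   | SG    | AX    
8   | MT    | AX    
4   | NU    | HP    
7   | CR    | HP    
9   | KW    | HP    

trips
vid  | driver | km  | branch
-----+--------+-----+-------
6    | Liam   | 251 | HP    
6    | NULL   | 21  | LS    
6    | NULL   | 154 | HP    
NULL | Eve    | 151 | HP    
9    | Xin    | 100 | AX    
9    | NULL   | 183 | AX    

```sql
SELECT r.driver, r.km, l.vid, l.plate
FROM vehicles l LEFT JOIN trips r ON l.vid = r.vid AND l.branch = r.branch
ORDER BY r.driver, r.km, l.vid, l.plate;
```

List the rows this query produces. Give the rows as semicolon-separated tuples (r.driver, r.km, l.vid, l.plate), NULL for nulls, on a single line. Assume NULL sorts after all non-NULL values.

(Xin, 100, 9, SG); (NULL, 183, 9, SG); (NULL, NULL, 2, JV); (NULL, NULL, 4, FL); (NULL, NULL, 4, NU); (NULL, NULL, 7, CR); (NULL, NULL, 8, MT); (NULL, NULL, 9, KW)

LEFT JOIN keeps every row from `vehicles`; unmatched rows get NULL for `trips`'s columns.
Matching on l.vid = r.vid AND l.branch = r.branch. A NULL in a compared column never satisfies the condition.
Matched pairs: 2; unmatched l rows kept: 6.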